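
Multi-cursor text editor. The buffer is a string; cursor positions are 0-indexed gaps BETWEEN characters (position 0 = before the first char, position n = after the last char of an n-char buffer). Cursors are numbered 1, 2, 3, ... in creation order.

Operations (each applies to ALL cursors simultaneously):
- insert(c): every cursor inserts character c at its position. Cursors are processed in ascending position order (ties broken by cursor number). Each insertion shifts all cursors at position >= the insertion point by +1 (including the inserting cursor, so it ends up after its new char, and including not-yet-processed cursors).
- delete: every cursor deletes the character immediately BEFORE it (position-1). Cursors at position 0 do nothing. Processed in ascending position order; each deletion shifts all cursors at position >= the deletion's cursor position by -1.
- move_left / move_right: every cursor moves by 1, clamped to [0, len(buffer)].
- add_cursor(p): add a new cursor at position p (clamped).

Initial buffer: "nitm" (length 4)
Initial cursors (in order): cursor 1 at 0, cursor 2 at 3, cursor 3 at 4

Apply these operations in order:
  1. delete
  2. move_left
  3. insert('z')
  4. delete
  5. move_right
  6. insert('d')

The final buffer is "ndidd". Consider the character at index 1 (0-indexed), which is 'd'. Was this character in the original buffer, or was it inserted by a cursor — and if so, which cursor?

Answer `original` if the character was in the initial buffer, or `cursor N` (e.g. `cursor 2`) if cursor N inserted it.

Answer: cursor 1

Derivation:
After op 1 (delete): buffer="ni" (len 2), cursors c1@0 c2@2 c3@2, authorship ..
After op 2 (move_left): buffer="ni" (len 2), cursors c1@0 c2@1 c3@1, authorship ..
After op 3 (insert('z')): buffer="znzzi" (len 5), cursors c1@1 c2@4 c3@4, authorship 1.23.
After op 4 (delete): buffer="ni" (len 2), cursors c1@0 c2@1 c3@1, authorship ..
After op 5 (move_right): buffer="ni" (len 2), cursors c1@1 c2@2 c3@2, authorship ..
After op 6 (insert('d')): buffer="ndidd" (len 5), cursors c1@2 c2@5 c3@5, authorship .1.23
Authorship (.=original, N=cursor N): . 1 . 2 3
Index 1: author = 1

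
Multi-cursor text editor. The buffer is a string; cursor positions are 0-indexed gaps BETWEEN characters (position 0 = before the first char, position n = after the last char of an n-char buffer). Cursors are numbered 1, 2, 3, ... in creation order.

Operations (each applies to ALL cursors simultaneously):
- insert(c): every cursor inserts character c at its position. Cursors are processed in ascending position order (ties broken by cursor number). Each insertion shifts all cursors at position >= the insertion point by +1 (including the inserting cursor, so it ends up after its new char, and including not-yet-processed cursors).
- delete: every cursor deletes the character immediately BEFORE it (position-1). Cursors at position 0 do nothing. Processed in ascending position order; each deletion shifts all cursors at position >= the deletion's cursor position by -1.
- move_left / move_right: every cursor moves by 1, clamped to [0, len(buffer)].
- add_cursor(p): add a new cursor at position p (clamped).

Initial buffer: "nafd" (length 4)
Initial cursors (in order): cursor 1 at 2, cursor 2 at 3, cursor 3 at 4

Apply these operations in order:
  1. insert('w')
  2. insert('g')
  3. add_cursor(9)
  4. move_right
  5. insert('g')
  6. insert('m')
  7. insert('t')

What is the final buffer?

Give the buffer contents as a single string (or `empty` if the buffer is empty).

Answer: nawgfgmtwgdgmtwgggmmtt

Derivation:
After op 1 (insert('w')): buffer="nawfwdw" (len 7), cursors c1@3 c2@5 c3@7, authorship ..1.2.3
After op 2 (insert('g')): buffer="nawgfwgdwg" (len 10), cursors c1@4 c2@7 c3@10, authorship ..11.22.33
After op 3 (add_cursor(9)): buffer="nawgfwgdwg" (len 10), cursors c1@4 c2@7 c4@9 c3@10, authorship ..11.22.33
After op 4 (move_right): buffer="nawgfwgdwg" (len 10), cursors c1@5 c2@8 c3@10 c4@10, authorship ..11.22.33
After op 5 (insert('g')): buffer="nawgfgwgdgwggg" (len 14), cursors c1@6 c2@10 c3@14 c4@14, authorship ..11.122.23334
After op 6 (insert('m')): buffer="nawgfgmwgdgmwgggmm" (len 18), cursors c1@7 c2@12 c3@18 c4@18, authorship ..11.1122.22333434
After op 7 (insert('t')): buffer="nawgfgmtwgdgmtwgggmmtt" (len 22), cursors c1@8 c2@14 c3@22 c4@22, authorship ..11.11122.22233343434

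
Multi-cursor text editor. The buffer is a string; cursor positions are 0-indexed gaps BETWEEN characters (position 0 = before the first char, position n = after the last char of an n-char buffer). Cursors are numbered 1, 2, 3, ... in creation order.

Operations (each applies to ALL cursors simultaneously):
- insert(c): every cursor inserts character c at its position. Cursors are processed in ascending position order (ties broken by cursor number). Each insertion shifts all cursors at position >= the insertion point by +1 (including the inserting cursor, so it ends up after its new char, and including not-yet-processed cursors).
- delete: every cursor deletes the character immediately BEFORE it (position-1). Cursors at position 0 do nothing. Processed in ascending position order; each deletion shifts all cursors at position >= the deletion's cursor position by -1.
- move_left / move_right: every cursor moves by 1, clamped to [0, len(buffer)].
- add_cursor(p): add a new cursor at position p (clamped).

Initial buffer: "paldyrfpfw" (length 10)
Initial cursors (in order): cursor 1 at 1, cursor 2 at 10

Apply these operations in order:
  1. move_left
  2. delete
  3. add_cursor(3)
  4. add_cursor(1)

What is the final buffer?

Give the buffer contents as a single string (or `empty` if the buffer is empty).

Answer: paldyrfpw

Derivation:
After op 1 (move_left): buffer="paldyrfpfw" (len 10), cursors c1@0 c2@9, authorship ..........
After op 2 (delete): buffer="paldyrfpw" (len 9), cursors c1@0 c2@8, authorship .........
After op 3 (add_cursor(3)): buffer="paldyrfpw" (len 9), cursors c1@0 c3@3 c2@8, authorship .........
After op 4 (add_cursor(1)): buffer="paldyrfpw" (len 9), cursors c1@0 c4@1 c3@3 c2@8, authorship .........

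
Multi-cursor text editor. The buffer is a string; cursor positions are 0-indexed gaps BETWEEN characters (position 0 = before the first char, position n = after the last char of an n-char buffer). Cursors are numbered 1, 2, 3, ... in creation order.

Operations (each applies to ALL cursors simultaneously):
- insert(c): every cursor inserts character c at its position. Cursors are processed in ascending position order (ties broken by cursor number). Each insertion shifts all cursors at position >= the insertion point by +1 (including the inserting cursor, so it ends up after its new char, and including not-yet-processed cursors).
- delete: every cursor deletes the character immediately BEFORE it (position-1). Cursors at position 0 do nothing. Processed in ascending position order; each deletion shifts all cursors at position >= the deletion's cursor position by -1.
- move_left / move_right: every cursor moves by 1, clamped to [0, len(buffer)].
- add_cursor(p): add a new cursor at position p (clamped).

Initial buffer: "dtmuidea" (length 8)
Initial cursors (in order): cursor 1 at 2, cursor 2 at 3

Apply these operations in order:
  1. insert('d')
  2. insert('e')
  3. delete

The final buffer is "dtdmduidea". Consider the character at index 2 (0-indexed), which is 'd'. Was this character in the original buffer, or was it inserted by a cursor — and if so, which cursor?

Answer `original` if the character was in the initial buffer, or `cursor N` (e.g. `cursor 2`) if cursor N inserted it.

Answer: cursor 1

Derivation:
After op 1 (insert('d')): buffer="dtdmduidea" (len 10), cursors c1@3 c2@5, authorship ..1.2.....
After op 2 (insert('e')): buffer="dtdemdeuidea" (len 12), cursors c1@4 c2@7, authorship ..11.22.....
After op 3 (delete): buffer="dtdmduidea" (len 10), cursors c1@3 c2@5, authorship ..1.2.....
Authorship (.=original, N=cursor N): . . 1 . 2 . . . . .
Index 2: author = 1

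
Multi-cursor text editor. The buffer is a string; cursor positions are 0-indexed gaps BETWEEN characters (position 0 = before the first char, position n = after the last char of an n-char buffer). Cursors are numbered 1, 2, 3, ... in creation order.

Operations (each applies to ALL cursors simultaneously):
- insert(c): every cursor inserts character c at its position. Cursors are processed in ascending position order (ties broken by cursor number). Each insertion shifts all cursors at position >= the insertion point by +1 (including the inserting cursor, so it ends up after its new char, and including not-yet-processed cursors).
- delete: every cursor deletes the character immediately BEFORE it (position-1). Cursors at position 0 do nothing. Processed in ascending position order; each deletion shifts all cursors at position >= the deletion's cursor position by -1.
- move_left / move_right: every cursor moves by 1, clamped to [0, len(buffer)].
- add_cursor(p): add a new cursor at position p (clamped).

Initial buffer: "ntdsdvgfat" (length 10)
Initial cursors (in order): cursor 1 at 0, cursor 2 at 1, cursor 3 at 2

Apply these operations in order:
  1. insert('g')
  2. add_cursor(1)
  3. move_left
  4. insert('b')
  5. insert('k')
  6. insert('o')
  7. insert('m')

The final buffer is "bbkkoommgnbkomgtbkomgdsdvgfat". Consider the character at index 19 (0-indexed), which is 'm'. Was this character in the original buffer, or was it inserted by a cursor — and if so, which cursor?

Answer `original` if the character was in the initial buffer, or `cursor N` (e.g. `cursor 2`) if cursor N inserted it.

After op 1 (insert('g')): buffer="gngtgdsdvgfat" (len 13), cursors c1@1 c2@3 c3@5, authorship 1.2.3........
After op 2 (add_cursor(1)): buffer="gngtgdsdvgfat" (len 13), cursors c1@1 c4@1 c2@3 c3@5, authorship 1.2.3........
After op 3 (move_left): buffer="gngtgdsdvgfat" (len 13), cursors c1@0 c4@0 c2@2 c3@4, authorship 1.2.3........
After op 4 (insert('b')): buffer="bbgnbgtbgdsdvgfat" (len 17), cursors c1@2 c4@2 c2@5 c3@8, authorship 141.22.33........
After op 5 (insert('k')): buffer="bbkkgnbkgtbkgdsdvgfat" (len 21), cursors c1@4 c4@4 c2@8 c3@12, authorship 14141.222.333........
After op 6 (insert('o')): buffer="bbkkoognbkogtbkogdsdvgfat" (len 25), cursors c1@6 c4@6 c2@11 c3@16, authorship 1414141.2222.3333........
After op 7 (insert('m')): buffer="bbkkoommgnbkomgtbkomgdsdvgfat" (len 29), cursors c1@8 c4@8 c2@14 c3@20, authorship 141414141.22222.33333........
Authorship (.=original, N=cursor N): 1 4 1 4 1 4 1 4 1 . 2 2 2 2 2 . 3 3 3 3 3 . . . . . . . .
Index 19: author = 3

Answer: cursor 3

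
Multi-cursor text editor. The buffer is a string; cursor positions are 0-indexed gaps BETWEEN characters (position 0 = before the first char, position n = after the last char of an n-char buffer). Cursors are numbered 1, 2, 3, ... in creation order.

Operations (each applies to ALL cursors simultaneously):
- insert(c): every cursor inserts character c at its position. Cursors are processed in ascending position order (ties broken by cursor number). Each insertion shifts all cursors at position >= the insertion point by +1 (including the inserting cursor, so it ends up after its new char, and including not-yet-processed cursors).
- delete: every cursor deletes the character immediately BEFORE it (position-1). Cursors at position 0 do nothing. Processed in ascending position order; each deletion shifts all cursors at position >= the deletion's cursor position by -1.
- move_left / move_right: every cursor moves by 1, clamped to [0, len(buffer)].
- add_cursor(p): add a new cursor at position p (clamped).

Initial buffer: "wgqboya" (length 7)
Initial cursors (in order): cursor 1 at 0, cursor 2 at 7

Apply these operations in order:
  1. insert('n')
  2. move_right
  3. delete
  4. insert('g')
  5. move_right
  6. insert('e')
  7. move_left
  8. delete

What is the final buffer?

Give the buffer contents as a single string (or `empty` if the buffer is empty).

Answer: ngeqboyae

Derivation:
After op 1 (insert('n')): buffer="nwgqboyan" (len 9), cursors c1@1 c2@9, authorship 1.......2
After op 2 (move_right): buffer="nwgqboyan" (len 9), cursors c1@2 c2@9, authorship 1.......2
After op 3 (delete): buffer="ngqboya" (len 7), cursors c1@1 c2@7, authorship 1......
After op 4 (insert('g')): buffer="nggqboyag" (len 9), cursors c1@2 c2@9, authorship 11......2
After op 5 (move_right): buffer="nggqboyag" (len 9), cursors c1@3 c2@9, authorship 11......2
After op 6 (insert('e')): buffer="nggeqboyage" (len 11), cursors c1@4 c2@11, authorship 11.1.....22
After op 7 (move_left): buffer="nggeqboyage" (len 11), cursors c1@3 c2@10, authorship 11.1.....22
After op 8 (delete): buffer="ngeqboyae" (len 9), cursors c1@2 c2@8, authorship 111.....2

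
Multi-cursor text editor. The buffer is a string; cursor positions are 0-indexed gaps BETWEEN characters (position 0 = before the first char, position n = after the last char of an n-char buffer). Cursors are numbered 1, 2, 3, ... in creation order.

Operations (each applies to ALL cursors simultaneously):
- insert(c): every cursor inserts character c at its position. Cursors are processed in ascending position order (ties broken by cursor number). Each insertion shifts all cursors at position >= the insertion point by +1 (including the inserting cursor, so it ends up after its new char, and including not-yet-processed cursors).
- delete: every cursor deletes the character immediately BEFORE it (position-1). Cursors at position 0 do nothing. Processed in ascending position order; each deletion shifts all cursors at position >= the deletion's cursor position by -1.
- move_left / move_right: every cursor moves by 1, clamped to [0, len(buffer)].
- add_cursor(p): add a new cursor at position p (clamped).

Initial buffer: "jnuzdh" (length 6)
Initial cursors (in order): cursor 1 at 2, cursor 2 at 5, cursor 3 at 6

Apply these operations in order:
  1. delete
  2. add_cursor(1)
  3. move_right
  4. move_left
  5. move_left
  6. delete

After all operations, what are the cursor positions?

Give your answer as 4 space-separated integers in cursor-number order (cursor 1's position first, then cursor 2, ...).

After op 1 (delete): buffer="juz" (len 3), cursors c1@1 c2@3 c3@3, authorship ...
After op 2 (add_cursor(1)): buffer="juz" (len 3), cursors c1@1 c4@1 c2@3 c3@3, authorship ...
After op 3 (move_right): buffer="juz" (len 3), cursors c1@2 c4@2 c2@3 c3@3, authorship ...
After op 4 (move_left): buffer="juz" (len 3), cursors c1@1 c4@1 c2@2 c3@2, authorship ...
After op 5 (move_left): buffer="juz" (len 3), cursors c1@0 c4@0 c2@1 c3@1, authorship ...
After op 6 (delete): buffer="uz" (len 2), cursors c1@0 c2@0 c3@0 c4@0, authorship ..

Answer: 0 0 0 0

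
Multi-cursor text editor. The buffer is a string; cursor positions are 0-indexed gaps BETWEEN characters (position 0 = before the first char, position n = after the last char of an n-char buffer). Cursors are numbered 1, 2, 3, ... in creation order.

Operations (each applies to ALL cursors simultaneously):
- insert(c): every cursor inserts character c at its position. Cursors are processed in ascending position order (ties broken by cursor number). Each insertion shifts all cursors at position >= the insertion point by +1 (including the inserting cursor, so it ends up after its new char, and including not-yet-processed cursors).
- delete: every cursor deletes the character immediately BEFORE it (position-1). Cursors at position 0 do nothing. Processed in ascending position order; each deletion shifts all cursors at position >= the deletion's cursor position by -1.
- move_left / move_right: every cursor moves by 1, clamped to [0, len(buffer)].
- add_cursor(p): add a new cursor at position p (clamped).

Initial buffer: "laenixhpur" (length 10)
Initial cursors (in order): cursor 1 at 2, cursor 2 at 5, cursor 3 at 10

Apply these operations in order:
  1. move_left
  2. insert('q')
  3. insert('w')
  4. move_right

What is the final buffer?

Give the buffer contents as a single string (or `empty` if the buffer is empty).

Answer: lqwaenqwixhpuqwr

Derivation:
After op 1 (move_left): buffer="laenixhpur" (len 10), cursors c1@1 c2@4 c3@9, authorship ..........
After op 2 (insert('q')): buffer="lqaenqixhpuqr" (len 13), cursors c1@2 c2@6 c3@12, authorship .1...2.....3.
After op 3 (insert('w')): buffer="lqwaenqwixhpuqwr" (len 16), cursors c1@3 c2@8 c3@15, authorship .11...22.....33.
After op 4 (move_right): buffer="lqwaenqwixhpuqwr" (len 16), cursors c1@4 c2@9 c3@16, authorship .11...22.....33.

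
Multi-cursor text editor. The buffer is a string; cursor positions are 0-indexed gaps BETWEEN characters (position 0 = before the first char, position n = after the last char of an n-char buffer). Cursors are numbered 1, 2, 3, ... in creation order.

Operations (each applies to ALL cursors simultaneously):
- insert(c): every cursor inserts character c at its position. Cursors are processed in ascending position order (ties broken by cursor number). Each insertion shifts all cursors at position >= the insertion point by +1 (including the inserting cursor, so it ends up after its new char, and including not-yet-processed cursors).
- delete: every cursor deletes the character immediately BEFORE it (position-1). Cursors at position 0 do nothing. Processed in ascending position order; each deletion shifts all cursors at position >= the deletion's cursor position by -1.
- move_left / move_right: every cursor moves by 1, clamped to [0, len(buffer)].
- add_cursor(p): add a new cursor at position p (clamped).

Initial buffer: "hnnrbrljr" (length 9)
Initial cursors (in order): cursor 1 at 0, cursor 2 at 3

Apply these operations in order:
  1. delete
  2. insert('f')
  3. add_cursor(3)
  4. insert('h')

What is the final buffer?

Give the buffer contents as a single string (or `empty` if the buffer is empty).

After op 1 (delete): buffer="hnrbrljr" (len 8), cursors c1@0 c2@2, authorship ........
After op 2 (insert('f')): buffer="fhnfrbrljr" (len 10), cursors c1@1 c2@4, authorship 1..2......
After op 3 (add_cursor(3)): buffer="fhnfrbrljr" (len 10), cursors c1@1 c3@3 c2@4, authorship 1..2......
After op 4 (insert('h')): buffer="fhhnhfhrbrljr" (len 13), cursors c1@2 c3@5 c2@7, authorship 11..322......

Answer: fhhnhfhrbrljr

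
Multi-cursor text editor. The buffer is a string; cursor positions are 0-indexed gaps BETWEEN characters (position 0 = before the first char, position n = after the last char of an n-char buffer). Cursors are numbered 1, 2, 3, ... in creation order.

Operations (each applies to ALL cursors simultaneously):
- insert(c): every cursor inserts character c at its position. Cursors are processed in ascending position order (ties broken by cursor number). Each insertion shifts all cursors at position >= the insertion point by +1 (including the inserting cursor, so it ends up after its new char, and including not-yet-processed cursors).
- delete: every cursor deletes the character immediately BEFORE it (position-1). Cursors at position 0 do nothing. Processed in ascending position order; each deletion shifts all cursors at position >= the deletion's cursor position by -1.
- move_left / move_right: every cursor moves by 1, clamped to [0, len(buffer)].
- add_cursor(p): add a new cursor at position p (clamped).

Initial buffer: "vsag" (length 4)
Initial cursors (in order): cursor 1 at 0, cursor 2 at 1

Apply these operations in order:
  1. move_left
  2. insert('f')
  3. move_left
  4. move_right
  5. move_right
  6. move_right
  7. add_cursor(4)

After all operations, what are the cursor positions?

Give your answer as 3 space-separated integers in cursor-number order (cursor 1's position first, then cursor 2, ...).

After op 1 (move_left): buffer="vsag" (len 4), cursors c1@0 c2@0, authorship ....
After op 2 (insert('f')): buffer="ffvsag" (len 6), cursors c1@2 c2@2, authorship 12....
After op 3 (move_left): buffer="ffvsag" (len 6), cursors c1@1 c2@1, authorship 12....
After op 4 (move_right): buffer="ffvsag" (len 6), cursors c1@2 c2@2, authorship 12....
After op 5 (move_right): buffer="ffvsag" (len 6), cursors c1@3 c2@3, authorship 12....
After op 6 (move_right): buffer="ffvsag" (len 6), cursors c1@4 c2@4, authorship 12....
After op 7 (add_cursor(4)): buffer="ffvsag" (len 6), cursors c1@4 c2@4 c3@4, authorship 12....

Answer: 4 4 4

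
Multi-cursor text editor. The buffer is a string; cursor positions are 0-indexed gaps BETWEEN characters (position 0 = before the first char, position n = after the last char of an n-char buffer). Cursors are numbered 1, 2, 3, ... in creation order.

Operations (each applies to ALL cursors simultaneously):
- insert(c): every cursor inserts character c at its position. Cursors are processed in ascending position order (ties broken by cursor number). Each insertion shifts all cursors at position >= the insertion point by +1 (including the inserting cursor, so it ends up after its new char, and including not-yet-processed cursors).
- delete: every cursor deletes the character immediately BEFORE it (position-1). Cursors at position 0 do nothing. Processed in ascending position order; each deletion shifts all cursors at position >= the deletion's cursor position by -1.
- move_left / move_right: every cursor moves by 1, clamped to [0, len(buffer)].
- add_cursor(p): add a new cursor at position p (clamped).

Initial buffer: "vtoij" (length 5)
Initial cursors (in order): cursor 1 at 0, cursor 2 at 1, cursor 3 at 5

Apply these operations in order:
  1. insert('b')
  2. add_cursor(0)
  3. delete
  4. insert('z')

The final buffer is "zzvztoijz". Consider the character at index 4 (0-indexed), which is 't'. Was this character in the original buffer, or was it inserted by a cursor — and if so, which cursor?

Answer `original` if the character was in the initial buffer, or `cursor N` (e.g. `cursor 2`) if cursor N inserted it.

Answer: original

Derivation:
After op 1 (insert('b')): buffer="bvbtoijb" (len 8), cursors c1@1 c2@3 c3@8, authorship 1.2....3
After op 2 (add_cursor(0)): buffer="bvbtoijb" (len 8), cursors c4@0 c1@1 c2@3 c3@8, authorship 1.2....3
After op 3 (delete): buffer="vtoij" (len 5), cursors c1@0 c4@0 c2@1 c3@5, authorship .....
After op 4 (insert('z')): buffer="zzvztoijz" (len 9), cursors c1@2 c4@2 c2@4 c3@9, authorship 14.2....3
Authorship (.=original, N=cursor N): 1 4 . 2 . . . . 3
Index 4: author = original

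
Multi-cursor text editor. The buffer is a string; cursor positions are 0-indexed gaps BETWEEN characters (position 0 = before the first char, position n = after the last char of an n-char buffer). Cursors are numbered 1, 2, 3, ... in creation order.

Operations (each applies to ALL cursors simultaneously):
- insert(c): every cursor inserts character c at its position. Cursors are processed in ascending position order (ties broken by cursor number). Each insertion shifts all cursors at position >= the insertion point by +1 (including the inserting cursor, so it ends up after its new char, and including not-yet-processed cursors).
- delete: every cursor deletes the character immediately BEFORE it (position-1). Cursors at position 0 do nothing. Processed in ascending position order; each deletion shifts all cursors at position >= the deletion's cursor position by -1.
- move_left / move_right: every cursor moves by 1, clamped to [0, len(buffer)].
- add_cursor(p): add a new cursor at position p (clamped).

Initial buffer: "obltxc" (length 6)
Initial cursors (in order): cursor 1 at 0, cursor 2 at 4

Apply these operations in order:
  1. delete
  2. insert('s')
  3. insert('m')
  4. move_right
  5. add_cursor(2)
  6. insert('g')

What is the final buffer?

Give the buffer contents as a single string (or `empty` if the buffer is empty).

After op 1 (delete): buffer="oblxc" (len 5), cursors c1@0 c2@3, authorship .....
After op 2 (insert('s')): buffer="soblsxc" (len 7), cursors c1@1 c2@5, authorship 1...2..
After op 3 (insert('m')): buffer="smoblsmxc" (len 9), cursors c1@2 c2@7, authorship 11...22..
After op 4 (move_right): buffer="smoblsmxc" (len 9), cursors c1@3 c2@8, authorship 11...22..
After op 5 (add_cursor(2)): buffer="smoblsmxc" (len 9), cursors c3@2 c1@3 c2@8, authorship 11...22..
After op 6 (insert('g')): buffer="smgogblsmxgc" (len 12), cursors c3@3 c1@5 c2@11, authorship 113.1..22.2.

Answer: smgogblsmxgc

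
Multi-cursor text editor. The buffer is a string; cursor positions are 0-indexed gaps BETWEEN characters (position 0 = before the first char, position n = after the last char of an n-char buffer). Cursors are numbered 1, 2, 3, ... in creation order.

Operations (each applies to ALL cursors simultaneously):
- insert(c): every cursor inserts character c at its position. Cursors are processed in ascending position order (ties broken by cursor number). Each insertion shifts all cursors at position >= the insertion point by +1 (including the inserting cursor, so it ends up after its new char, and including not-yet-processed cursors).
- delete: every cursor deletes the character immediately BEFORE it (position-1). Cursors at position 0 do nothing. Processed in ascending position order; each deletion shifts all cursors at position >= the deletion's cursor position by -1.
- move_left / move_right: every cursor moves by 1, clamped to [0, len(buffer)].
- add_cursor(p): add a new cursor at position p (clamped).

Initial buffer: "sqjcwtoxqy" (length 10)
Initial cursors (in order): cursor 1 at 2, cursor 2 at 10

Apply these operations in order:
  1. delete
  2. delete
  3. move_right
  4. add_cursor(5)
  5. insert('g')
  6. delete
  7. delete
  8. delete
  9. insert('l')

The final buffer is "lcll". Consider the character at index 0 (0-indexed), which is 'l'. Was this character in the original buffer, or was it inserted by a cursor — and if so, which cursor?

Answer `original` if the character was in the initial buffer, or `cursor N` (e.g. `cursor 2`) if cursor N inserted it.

After op 1 (delete): buffer="sjcwtoxq" (len 8), cursors c1@1 c2@8, authorship ........
After op 2 (delete): buffer="jcwtox" (len 6), cursors c1@0 c2@6, authorship ......
After op 3 (move_right): buffer="jcwtox" (len 6), cursors c1@1 c2@6, authorship ......
After op 4 (add_cursor(5)): buffer="jcwtox" (len 6), cursors c1@1 c3@5 c2@6, authorship ......
After op 5 (insert('g')): buffer="jgcwtogxg" (len 9), cursors c1@2 c3@7 c2@9, authorship .1....3.2
After op 6 (delete): buffer="jcwtox" (len 6), cursors c1@1 c3@5 c2@6, authorship ......
After op 7 (delete): buffer="cwt" (len 3), cursors c1@0 c2@3 c3@3, authorship ...
After op 8 (delete): buffer="c" (len 1), cursors c1@0 c2@1 c3@1, authorship .
After op 9 (insert('l')): buffer="lcll" (len 4), cursors c1@1 c2@4 c3@4, authorship 1.23
Authorship (.=original, N=cursor N): 1 . 2 3
Index 0: author = 1

Answer: cursor 1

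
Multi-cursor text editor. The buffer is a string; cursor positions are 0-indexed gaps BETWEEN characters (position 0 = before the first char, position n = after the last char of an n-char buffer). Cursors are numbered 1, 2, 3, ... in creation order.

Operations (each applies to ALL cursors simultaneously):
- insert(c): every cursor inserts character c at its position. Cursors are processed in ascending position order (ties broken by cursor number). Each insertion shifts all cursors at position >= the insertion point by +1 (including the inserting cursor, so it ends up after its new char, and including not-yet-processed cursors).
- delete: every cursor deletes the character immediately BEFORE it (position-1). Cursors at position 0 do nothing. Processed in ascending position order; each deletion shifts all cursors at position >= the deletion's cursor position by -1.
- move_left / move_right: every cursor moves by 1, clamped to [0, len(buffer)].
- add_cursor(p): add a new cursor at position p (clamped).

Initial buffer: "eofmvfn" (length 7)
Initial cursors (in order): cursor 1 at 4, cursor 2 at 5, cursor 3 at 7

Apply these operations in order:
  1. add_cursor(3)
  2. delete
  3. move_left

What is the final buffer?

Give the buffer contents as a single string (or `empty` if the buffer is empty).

Answer: eof

Derivation:
After op 1 (add_cursor(3)): buffer="eofmvfn" (len 7), cursors c4@3 c1@4 c2@5 c3@7, authorship .......
After op 2 (delete): buffer="eof" (len 3), cursors c1@2 c2@2 c4@2 c3@3, authorship ...
After op 3 (move_left): buffer="eof" (len 3), cursors c1@1 c2@1 c4@1 c3@2, authorship ...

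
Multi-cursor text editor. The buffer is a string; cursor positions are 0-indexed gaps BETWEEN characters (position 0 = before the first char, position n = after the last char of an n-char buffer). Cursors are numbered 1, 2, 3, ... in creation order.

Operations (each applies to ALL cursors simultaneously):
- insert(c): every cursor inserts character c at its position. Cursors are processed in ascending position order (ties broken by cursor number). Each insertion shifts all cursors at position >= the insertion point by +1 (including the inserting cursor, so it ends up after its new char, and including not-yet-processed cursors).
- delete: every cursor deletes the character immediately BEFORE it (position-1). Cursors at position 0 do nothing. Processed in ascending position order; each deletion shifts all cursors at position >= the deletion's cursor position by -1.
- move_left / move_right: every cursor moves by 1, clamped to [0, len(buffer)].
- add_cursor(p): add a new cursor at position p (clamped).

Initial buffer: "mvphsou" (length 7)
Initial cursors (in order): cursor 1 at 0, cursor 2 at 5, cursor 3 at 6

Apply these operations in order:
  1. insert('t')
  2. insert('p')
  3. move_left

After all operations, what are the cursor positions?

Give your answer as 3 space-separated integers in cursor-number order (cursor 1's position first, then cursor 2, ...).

After op 1 (insert('t')): buffer="tmvphstotu" (len 10), cursors c1@1 c2@7 c3@9, authorship 1.....2.3.
After op 2 (insert('p')): buffer="tpmvphstpotpu" (len 13), cursors c1@2 c2@9 c3@12, authorship 11.....22.33.
After op 3 (move_left): buffer="tpmvphstpotpu" (len 13), cursors c1@1 c2@8 c3@11, authorship 11.....22.33.

Answer: 1 8 11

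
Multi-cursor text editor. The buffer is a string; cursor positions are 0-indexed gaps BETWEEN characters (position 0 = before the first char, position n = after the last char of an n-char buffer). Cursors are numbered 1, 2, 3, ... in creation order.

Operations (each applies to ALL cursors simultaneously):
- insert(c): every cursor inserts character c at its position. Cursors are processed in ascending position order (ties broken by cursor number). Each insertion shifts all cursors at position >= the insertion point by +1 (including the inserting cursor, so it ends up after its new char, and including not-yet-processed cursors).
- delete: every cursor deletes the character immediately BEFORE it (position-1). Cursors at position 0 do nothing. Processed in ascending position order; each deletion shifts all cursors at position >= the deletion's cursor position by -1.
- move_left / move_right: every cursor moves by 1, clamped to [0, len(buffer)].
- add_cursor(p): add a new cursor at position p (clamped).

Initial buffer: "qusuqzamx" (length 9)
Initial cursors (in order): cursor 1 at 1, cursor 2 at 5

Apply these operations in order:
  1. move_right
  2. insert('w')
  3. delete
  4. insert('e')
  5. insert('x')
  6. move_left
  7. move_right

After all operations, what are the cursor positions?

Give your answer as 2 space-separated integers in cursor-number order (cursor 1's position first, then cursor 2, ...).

After op 1 (move_right): buffer="qusuqzamx" (len 9), cursors c1@2 c2@6, authorship .........
After op 2 (insert('w')): buffer="quwsuqzwamx" (len 11), cursors c1@3 c2@8, authorship ..1....2...
After op 3 (delete): buffer="qusuqzamx" (len 9), cursors c1@2 c2@6, authorship .........
After op 4 (insert('e')): buffer="quesuqzeamx" (len 11), cursors c1@3 c2@8, authorship ..1....2...
After op 5 (insert('x')): buffer="quexsuqzexamx" (len 13), cursors c1@4 c2@10, authorship ..11....22...
After op 6 (move_left): buffer="quexsuqzexamx" (len 13), cursors c1@3 c2@9, authorship ..11....22...
After op 7 (move_right): buffer="quexsuqzexamx" (len 13), cursors c1@4 c2@10, authorship ..11....22...

Answer: 4 10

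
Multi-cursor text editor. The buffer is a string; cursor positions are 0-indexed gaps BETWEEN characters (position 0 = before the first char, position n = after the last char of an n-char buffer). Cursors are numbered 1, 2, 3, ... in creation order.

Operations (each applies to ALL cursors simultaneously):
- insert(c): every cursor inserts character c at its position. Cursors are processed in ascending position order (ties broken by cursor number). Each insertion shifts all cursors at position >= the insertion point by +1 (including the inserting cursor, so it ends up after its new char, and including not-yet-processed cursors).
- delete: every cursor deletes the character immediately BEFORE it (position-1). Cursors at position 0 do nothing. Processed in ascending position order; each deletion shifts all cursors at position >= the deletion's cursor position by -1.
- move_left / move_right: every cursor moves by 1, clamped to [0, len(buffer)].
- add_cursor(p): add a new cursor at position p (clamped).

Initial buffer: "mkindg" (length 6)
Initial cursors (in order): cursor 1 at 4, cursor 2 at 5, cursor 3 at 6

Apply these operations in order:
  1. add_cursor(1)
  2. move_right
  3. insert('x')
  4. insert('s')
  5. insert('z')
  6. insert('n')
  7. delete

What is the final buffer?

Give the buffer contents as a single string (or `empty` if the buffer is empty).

After op 1 (add_cursor(1)): buffer="mkindg" (len 6), cursors c4@1 c1@4 c2@5 c3@6, authorship ......
After op 2 (move_right): buffer="mkindg" (len 6), cursors c4@2 c1@5 c2@6 c3@6, authorship ......
After op 3 (insert('x')): buffer="mkxindxgxx" (len 10), cursors c4@3 c1@7 c2@10 c3@10, authorship ..4...1.23
After op 4 (insert('s')): buffer="mkxsindxsgxxss" (len 14), cursors c4@4 c1@9 c2@14 c3@14, authorship ..44...11.2323
After op 5 (insert('z')): buffer="mkxszindxszgxxsszz" (len 18), cursors c4@5 c1@11 c2@18 c3@18, authorship ..444...111.232323
After op 6 (insert('n')): buffer="mkxsznindxszngxxsszznn" (len 22), cursors c4@6 c1@13 c2@22 c3@22, authorship ..4444...1111.23232323
After op 7 (delete): buffer="mkxszindxszgxxsszz" (len 18), cursors c4@5 c1@11 c2@18 c3@18, authorship ..444...111.232323

Answer: mkxszindxszgxxsszz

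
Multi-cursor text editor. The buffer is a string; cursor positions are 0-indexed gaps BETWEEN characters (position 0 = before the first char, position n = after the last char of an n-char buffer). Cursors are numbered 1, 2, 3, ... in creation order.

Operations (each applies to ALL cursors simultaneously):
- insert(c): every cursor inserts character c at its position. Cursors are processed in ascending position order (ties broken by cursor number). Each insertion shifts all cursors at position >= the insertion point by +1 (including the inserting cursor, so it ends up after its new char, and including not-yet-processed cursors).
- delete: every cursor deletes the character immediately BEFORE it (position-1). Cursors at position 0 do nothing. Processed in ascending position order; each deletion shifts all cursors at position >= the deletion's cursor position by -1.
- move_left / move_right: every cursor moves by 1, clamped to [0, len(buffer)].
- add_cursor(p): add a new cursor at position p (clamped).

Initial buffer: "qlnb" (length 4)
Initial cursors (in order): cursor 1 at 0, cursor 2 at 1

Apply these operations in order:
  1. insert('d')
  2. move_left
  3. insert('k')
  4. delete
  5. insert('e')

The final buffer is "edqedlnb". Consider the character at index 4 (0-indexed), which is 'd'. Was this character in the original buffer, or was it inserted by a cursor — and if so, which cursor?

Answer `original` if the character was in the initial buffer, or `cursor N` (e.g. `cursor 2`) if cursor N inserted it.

Answer: cursor 2

Derivation:
After op 1 (insert('d')): buffer="dqdlnb" (len 6), cursors c1@1 c2@3, authorship 1.2...
After op 2 (move_left): buffer="dqdlnb" (len 6), cursors c1@0 c2@2, authorship 1.2...
After op 3 (insert('k')): buffer="kdqkdlnb" (len 8), cursors c1@1 c2@4, authorship 11.22...
After op 4 (delete): buffer="dqdlnb" (len 6), cursors c1@0 c2@2, authorship 1.2...
After op 5 (insert('e')): buffer="edqedlnb" (len 8), cursors c1@1 c2@4, authorship 11.22...
Authorship (.=original, N=cursor N): 1 1 . 2 2 . . .
Index 4: author = 2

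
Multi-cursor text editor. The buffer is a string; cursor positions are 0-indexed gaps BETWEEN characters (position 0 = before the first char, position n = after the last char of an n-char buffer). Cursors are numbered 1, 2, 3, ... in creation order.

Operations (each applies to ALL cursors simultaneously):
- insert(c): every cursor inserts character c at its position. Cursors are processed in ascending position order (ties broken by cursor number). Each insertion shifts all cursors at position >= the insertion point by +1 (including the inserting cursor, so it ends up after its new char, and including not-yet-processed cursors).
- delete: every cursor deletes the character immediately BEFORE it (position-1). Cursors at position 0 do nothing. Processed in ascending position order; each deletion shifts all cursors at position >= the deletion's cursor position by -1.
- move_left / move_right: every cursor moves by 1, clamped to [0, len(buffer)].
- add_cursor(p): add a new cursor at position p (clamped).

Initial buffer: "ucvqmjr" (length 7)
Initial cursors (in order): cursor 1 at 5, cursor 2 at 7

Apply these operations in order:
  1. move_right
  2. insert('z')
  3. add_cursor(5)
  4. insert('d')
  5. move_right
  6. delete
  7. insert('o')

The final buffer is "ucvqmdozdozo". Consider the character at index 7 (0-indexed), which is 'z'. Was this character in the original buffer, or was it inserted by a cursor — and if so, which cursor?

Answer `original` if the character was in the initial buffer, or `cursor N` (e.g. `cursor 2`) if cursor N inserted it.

After op 1 (move_right): buffer="ucvqmjr" (len 7), cursors c1@6 c2@7, authorship .......
After op 2 (insert('z')): buffer="ucvqmjzrz" (len 9), cursors c1@7 c2@9, authorship ......1.2
After op 3 (add_cursor(5)): buffer="ucvqmjzrz" (len 9), cursors c3@5 c1@7 c2@9, authorship ......1.2
After op 4 (insert('d')): buffer="ucvqmdjzdrzd" (len 12), cursors c3@6 c1@9 c2@12, authorship .....3.11.22
After op 5 (move_right): buffer="ucvqmdjzdrzd" (len 12), cursors c3@7 c1@10 c2@12, authorship .....3.11.22
After op 6 (delete): buffer="ucvqmdzdz" (len 9), cursors c3@6 c1@8 c2@9, authorship .....3112
After op 7 (insert('o')): buffer="ucvqmdozdozo" (len 12), cursors c3@7 c1@10 c2@12, authorship .....3311122
Authorship (.=original, N=cursor N): . . . . . 3 3 1 1 1 2 2
Index 7: author = 1

Answer: cursor 1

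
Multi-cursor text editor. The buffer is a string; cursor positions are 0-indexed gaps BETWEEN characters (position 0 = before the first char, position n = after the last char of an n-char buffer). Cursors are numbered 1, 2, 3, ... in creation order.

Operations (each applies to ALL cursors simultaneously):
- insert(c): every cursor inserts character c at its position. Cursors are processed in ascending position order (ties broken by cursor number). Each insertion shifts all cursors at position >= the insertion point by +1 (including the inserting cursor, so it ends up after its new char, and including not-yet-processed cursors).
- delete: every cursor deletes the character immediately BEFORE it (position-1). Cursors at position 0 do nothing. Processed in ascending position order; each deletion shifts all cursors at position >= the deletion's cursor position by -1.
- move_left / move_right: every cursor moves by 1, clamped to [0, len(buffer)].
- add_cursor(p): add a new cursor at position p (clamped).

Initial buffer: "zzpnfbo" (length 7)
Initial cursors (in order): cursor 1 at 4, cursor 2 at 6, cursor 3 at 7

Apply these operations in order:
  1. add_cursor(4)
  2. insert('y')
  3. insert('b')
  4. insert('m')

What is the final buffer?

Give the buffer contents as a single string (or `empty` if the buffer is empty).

Answer: zzpnyybbmmfbybmoybm

Derivation:
After op 1 (add_cursor(4)): buffer="zzpnfbo" (len 7), cursors c1@4 c4@4 c2@6 c3@7, authorship .......
After op 2 (insert('y')): buffer="zzpnyyfbyoy" (len 11), cursors c1@6 c4@6 c2@9 c3@11, authorship ....14..2.3
After op 3 (insert('b')): buffer="zzpnyybbfbyboyb" (len 15), cursors c1@8 c4@8 c2@12 c3@15, authorship ....1414..22.33
After op 4 (insert('m')): buffer="zzpnyybbmmfbybmoybm" (len 19), cursors c1@10 c4@10 c2@15 c3@19, authorship ....141414..222.333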